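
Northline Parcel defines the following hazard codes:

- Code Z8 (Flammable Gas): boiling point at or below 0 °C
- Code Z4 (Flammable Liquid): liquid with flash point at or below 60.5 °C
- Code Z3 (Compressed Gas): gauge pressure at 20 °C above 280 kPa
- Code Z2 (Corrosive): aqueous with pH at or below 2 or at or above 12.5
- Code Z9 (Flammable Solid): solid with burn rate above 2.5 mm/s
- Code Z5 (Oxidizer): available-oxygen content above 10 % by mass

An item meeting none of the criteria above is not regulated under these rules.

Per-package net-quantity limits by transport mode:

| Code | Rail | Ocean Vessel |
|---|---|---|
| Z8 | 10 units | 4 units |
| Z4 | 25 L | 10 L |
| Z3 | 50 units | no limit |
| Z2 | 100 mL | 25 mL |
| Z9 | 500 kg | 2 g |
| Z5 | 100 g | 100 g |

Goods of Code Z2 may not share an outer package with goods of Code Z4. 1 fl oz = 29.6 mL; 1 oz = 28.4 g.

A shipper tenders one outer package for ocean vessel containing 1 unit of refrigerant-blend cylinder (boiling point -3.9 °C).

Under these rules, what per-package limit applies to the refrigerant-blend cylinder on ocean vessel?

4 units

Boiling point -3.9 °C meets the Code Z8 criterion (Flammable Gas), so the refrigerant-blend cylinder is Code Z8.
The ocean vessel limit for Code Z8 is 4 units.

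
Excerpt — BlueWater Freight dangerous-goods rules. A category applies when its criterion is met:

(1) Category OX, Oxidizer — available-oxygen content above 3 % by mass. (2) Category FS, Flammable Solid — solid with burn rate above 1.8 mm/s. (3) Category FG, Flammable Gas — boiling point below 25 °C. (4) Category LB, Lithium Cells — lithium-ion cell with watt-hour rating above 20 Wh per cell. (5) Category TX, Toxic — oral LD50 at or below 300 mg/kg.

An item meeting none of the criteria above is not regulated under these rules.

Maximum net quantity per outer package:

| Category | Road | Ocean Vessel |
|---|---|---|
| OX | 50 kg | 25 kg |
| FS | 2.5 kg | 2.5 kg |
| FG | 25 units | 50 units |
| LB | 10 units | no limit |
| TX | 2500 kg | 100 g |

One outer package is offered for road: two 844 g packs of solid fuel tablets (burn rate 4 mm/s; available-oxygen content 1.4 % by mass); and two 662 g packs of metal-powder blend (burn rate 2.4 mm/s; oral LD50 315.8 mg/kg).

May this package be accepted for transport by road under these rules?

With burn rate 4 mm/s (> 1.8 mm/s), the solid fuel tablets fall in Category FS.
With burn rate 2.4 mm/s (> 1.8 mm/s), the metal-powder blend falls in Category FS.
Total Category FS: (two 844 g packs = 1.688 kg) + (two 662 g packs = 1.324 kg) = 3.012 kg.
That exceeds the Category FS road limit of 2.5 kg.

No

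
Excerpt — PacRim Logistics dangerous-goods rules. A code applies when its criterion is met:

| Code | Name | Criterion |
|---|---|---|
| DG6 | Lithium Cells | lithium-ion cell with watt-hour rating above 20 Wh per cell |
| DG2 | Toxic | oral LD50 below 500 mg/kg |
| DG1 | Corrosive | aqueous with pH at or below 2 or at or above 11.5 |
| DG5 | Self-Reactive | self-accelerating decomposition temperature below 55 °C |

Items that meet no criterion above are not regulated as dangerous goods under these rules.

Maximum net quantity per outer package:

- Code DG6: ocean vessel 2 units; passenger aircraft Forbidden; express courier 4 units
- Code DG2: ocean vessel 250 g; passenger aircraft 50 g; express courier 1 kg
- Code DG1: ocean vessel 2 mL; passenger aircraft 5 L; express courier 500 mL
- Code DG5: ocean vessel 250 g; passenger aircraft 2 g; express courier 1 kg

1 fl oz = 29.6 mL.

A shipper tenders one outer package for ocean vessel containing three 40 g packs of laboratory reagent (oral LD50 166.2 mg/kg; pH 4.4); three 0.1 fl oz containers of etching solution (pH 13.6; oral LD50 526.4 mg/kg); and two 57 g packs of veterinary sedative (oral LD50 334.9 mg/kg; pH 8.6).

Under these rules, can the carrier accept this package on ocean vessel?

No

With oral LD50 166.2 mg/kg (< 500 mg/kg), the laboratory reagent falls in Code DG2.
pH 13.6 meets the Code DG1 criterion (Corrosive), so the etching solution is Code DG1.
Oral LD50 334.9 mg/kg meets the Code DG2 criterion (Toxic), so the veterinary sedative is Code DG2.
Total Code DG2: (three 40 g packs = 120 g) + (two 57 g packs = 114 g) = 234 g.
234 g is within the ocean vessel limit of 250 g for Code DG2.
Code DG1 quantity: three 0.1 fl oz containers = 8.88 mL.
8.88 mL exceeds the ocean vessel limit of 2 mL for Code DG1.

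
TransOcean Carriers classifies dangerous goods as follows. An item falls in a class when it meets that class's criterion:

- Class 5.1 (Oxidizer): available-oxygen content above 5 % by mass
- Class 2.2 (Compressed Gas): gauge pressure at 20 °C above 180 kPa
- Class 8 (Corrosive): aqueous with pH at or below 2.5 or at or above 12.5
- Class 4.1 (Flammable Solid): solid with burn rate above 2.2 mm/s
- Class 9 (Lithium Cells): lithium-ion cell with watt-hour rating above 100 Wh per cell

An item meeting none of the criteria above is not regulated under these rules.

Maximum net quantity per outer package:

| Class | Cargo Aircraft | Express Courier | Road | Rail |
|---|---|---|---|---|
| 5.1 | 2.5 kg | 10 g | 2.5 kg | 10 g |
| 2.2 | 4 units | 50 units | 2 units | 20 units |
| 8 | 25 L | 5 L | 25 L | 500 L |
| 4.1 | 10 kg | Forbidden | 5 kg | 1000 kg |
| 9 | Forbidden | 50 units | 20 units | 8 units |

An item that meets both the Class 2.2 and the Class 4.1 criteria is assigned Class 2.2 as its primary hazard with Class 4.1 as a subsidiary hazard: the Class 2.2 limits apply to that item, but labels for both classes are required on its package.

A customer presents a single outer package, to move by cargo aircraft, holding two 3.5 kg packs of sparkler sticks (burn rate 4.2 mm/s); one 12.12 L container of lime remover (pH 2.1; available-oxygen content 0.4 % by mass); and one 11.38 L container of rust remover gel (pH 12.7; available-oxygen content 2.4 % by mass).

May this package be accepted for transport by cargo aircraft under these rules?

Burn rate 4.2 mm/s meets the Class 4.1 criterion (Flammable Solid), so the sparkler sticks are Class 4.1.
pH 2.1 meets the Class 8 criterion (Corrosive), so the lime remover is Class 8.
pH 12.7 meets the Class 8 criterion (Corrosive), so the rust remover gel is Class 8.
Class 8 net quantity: 12.12 L + 11.38 L = 23.5 L.
23.5 L is within the cargo aircraft limit of 25 L for Class 8.
Class 4.1 quantity: two 3.5 kg packs = 7 kg.
7 kg ≤ 10 kg (cargo aircraft limit, Class 4.1) — within limit.
Every hazard class is within its cargo aircraft limit and no segregation rule is violated.

Yes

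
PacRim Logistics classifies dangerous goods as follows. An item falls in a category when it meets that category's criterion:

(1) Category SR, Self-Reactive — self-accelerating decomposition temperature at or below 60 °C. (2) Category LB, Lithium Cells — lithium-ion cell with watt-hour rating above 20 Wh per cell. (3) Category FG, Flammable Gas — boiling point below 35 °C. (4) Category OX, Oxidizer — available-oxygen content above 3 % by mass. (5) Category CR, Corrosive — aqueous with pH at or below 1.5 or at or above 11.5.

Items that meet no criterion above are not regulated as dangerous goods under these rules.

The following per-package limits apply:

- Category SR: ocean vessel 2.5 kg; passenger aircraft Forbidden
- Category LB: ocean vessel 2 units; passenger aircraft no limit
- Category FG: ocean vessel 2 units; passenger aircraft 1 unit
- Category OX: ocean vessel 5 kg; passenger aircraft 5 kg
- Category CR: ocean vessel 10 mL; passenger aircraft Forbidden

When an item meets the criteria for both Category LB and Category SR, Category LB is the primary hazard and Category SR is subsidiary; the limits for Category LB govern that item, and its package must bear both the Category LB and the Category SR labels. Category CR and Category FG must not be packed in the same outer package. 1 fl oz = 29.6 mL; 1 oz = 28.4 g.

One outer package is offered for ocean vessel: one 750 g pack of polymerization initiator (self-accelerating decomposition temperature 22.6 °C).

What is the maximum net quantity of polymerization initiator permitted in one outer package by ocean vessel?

2.5 kg

The polymerization initiator has self-accelerating decomposition temperature 22.6 °C, which is ≤ 60 °C, so it is Category SR (Self-Reactive).
The ocean vessel limit for Category SR is 2.5 kg.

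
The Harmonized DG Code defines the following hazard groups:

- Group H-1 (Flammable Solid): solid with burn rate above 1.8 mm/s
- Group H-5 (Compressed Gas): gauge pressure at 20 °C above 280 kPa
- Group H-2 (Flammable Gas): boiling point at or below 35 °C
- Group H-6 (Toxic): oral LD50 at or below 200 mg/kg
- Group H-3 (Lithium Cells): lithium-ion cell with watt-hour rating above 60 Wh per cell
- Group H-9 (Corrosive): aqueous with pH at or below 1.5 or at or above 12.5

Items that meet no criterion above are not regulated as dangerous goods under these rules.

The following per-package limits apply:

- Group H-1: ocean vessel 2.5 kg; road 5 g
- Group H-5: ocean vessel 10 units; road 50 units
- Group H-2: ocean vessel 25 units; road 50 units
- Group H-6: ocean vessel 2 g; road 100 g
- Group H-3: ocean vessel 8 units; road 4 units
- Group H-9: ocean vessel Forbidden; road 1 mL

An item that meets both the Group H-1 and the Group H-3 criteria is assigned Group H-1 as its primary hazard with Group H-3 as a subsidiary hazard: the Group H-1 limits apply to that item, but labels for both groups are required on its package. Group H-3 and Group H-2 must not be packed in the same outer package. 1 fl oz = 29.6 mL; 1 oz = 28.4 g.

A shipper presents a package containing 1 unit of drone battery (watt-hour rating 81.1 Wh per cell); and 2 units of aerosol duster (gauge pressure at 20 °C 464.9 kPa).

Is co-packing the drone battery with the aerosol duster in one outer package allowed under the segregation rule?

With watt-hour rating 81.1 Wh per cell (> 60 Wh per cell), the drone battery falls in Group H-3.
Gauge pressure at 20 °C 464.9 kPa meets the Group H-5 criterion (Compressed Gas), so the aerosol duster is Group H-5.
No segregation rule bars Group H-3 with Group H-5.

Yes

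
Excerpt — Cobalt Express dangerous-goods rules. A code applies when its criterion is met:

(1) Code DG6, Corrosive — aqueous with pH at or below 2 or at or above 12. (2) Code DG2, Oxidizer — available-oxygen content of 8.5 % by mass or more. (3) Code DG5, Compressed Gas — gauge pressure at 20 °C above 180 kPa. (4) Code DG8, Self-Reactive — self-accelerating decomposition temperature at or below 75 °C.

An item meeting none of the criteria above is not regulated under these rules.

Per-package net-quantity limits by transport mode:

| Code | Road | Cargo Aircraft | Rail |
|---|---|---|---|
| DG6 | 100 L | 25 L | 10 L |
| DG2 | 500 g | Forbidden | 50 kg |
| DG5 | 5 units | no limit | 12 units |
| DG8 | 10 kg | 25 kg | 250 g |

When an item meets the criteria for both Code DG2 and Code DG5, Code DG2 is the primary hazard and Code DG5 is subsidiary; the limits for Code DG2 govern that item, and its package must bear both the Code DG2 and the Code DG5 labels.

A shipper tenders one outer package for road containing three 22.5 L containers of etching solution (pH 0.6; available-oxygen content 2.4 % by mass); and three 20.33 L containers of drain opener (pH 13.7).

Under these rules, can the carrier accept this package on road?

With pH 0.6 (≤ 2), the etching solution falls in Code DG6.
The drain opener has pH 13.7, which is ≥ 12, so it is Code DG6 (Corrosive).
Code DG6 net quantity: (three 22.5 L containers = 67.5 L) + (three 20.33 L containers = 60.99 L) = 128.49 L.
128.49 L > 100 L (road limit, Code DG6) — over the limit.

No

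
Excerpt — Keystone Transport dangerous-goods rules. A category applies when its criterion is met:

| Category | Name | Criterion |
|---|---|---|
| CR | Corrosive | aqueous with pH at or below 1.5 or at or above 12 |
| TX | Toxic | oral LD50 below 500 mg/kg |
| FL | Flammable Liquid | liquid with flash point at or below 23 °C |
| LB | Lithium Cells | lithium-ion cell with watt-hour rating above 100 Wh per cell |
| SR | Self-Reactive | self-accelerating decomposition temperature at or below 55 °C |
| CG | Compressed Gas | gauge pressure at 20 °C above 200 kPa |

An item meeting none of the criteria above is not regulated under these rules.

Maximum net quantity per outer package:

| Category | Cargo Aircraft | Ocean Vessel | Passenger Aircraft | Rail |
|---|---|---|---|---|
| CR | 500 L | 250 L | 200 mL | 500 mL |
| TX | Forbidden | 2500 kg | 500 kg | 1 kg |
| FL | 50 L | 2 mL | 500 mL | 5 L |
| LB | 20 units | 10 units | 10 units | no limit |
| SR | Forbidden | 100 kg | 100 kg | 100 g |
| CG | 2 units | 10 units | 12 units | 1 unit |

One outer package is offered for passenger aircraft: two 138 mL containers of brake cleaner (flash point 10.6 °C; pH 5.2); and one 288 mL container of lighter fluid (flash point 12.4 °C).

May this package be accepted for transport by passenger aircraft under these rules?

No

Flash point 10.6 °C meets the Category FL criterion (Flammable Liquid), so the brake cleaner is Category FL.
Flash point 12.4 °C meets the Category FL criterion (Flammable Liquid), so the lighter fluid is Category FL.
Category FL net quantity: (two 138 mL containers = 276 mL) + 288 mL = 564 mL.
564 mL exceeds the passenger aircraft limit of 500 mL for Category FL.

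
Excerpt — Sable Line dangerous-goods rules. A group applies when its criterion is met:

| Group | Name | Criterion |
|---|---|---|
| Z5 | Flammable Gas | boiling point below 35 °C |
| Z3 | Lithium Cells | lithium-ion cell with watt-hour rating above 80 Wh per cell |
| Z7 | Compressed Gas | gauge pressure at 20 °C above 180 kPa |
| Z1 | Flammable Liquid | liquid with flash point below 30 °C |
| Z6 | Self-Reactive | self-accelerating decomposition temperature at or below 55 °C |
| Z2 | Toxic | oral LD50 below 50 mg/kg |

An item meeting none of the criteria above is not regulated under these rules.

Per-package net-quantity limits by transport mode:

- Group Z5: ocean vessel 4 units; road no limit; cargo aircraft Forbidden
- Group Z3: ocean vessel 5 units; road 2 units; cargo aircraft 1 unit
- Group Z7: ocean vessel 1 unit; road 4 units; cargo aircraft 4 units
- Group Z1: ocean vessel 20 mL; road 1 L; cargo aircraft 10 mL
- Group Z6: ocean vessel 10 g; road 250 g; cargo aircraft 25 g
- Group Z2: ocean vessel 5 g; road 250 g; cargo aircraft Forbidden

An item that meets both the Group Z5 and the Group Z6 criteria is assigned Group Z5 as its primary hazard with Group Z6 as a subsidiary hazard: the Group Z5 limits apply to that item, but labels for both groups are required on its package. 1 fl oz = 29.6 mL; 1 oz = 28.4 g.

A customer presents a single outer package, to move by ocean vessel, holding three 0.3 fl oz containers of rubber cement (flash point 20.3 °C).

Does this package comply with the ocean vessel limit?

No

With flash point 20.3 °C (< 30 °C), the rubber cement falls in Group Z1.
Group Z1 quantity: three 0.3 fl oz containers = 26.64 mL.
26.64 mL exceeds the ocean vessel limit of 20 mL for Group Z1.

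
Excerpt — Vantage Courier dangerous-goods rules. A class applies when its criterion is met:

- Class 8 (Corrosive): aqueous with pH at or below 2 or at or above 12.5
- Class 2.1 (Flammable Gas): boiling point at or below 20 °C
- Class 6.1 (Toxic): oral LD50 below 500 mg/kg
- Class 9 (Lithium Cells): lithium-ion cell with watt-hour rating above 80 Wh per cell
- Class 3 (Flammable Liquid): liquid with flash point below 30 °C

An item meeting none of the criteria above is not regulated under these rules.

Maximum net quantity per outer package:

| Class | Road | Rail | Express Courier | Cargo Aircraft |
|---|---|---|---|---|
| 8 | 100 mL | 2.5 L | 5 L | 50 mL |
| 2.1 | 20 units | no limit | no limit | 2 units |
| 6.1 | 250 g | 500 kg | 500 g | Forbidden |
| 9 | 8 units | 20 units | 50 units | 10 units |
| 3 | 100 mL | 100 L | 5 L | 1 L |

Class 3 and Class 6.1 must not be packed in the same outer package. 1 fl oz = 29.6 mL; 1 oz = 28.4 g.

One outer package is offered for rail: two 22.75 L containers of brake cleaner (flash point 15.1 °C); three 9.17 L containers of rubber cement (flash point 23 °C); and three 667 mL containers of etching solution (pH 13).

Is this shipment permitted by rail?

Flash point 15.1 °C meets the Class 3 criterion (Flammable Liquid), so the brake cleaner is Class 3.
Flash point 23 °C meets the Class 3 criterion (Flammable Liquid), so the rubber cement is Class 3.
pH 13 meets the Class 8 criterion (Corrosive), so the etching solution is Class 8.
Class 3 net quantity: (two 22.75 L containers = 45.5 L) + (three 9.17 L containers = 27.51 L) = 73.01 L.
73.01 L is within the rail limit of 100 L for Class 3.
Class 8 quantity: three 667 mL containers = 2.001 L.
That is within the Class 8 rail limit of 2.5 L.
The segregation rule (Class 3 with Class 6.1) does not apply to Class 3 with Class 8.
Every hazard class is within its rail limit and no segregation rule is violated.

Yes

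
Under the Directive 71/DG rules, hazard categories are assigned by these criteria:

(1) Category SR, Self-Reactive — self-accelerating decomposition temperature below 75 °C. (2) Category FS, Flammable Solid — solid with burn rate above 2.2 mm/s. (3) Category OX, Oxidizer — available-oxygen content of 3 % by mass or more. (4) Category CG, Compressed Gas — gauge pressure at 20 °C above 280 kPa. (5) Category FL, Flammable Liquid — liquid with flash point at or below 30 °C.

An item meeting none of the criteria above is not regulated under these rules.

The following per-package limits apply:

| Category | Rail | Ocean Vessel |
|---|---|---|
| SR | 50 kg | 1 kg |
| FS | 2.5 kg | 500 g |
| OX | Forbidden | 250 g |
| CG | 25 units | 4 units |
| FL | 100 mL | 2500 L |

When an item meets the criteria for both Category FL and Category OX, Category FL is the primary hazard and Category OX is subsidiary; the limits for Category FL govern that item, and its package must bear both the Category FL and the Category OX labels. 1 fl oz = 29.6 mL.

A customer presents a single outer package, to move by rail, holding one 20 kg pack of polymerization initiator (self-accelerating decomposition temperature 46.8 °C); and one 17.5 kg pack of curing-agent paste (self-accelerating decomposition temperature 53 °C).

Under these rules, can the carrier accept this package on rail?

Yes

Polymerization initiator: self-accelerating decomposition temperature 46.8 °C < 75 °C → Category SR (Self-Reactive).
With self-accelerating decomposition temperature 53 °C (< 75 °C), the curing-agent paste falls in Category SR.
Category SR net quantity: 20 kg + 17.5 kg = 37.5 kg.
37.5 kg ≤ 50 kg (rail limit, Category SR) — within limit.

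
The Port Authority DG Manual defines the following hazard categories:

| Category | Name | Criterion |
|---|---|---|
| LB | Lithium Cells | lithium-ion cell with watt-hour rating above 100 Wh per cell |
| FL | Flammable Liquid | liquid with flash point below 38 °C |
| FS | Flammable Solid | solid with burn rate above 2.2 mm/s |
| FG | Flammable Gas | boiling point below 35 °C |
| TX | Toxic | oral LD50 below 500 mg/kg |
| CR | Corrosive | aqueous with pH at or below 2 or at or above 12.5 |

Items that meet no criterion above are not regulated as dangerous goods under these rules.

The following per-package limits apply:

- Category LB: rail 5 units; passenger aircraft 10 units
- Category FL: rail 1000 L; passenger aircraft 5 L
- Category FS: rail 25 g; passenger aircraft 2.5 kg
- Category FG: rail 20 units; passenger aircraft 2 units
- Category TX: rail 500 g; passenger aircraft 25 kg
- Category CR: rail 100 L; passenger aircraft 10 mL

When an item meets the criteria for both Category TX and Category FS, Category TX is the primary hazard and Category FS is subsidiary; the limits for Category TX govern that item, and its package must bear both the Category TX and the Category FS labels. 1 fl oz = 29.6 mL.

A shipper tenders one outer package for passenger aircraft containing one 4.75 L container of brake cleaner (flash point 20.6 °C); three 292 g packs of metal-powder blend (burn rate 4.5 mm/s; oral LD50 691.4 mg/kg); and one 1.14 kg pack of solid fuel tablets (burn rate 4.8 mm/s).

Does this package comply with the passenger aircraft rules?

Yes

Brake cleaner: flash point 20.6 °C < 38 °C → Category FL (Flammable Liquid).
The metal-powder blend has burn rate 4.5 mm/s, which is > 2.2 mm/s, so it is Category FS (Flammable Solid).
Solid fuel tablets: burn rate 4.8 mm/s > 2.2 mm/s → Category FS (Flammable Solid).
Category FS net quantity: (three 292 g packs = 876 g) + 1.14 kg = 2.016 kg.
That is within the Category FS passenger aircraft limit of 2.5 kg.
Category FL quantity: 4.75 L.
4.75 L ≤ 5 L (passenger aircraft limit, Category FL) — within limit.
Every hazard category is within its passenger aircraft limit and no segregation rule is violated.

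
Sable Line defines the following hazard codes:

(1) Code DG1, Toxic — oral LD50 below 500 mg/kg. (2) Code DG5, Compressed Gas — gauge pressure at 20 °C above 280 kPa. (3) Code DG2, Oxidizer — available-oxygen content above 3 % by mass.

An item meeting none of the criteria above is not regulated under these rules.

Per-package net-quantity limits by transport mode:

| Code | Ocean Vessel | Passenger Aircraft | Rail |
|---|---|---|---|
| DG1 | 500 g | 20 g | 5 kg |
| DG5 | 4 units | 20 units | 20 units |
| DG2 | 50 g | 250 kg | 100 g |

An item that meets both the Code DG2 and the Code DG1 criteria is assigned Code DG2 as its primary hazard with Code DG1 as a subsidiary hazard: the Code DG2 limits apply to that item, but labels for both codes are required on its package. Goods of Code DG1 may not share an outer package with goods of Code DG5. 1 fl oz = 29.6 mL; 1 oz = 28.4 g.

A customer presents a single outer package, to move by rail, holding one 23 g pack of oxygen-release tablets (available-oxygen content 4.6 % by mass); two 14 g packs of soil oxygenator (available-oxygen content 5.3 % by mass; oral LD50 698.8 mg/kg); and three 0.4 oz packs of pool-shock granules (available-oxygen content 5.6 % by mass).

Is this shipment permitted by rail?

With available-oxygen content 4.6 % by mass (> 3 % by mass), the oxygen-release tablets fall in Code DG2.
The soil oxygenator has available-oxygen content 5.3 % by mass, which is > 3 % by mass, so it is Code DG2 (Oxidizer).
Available-oxygen content 5.6 % by mass meets the Code DG2 criterion (Oxidizer), so the pool-shock granules are Code DG2.
Total Code DG2: 23 g + (two 14 g packs = 28 g) + (three 0.4 oz packs = 34.08 g) = 85.08 g.
85.08 g is within the rail limit of 100 g for Code DG2.

Yes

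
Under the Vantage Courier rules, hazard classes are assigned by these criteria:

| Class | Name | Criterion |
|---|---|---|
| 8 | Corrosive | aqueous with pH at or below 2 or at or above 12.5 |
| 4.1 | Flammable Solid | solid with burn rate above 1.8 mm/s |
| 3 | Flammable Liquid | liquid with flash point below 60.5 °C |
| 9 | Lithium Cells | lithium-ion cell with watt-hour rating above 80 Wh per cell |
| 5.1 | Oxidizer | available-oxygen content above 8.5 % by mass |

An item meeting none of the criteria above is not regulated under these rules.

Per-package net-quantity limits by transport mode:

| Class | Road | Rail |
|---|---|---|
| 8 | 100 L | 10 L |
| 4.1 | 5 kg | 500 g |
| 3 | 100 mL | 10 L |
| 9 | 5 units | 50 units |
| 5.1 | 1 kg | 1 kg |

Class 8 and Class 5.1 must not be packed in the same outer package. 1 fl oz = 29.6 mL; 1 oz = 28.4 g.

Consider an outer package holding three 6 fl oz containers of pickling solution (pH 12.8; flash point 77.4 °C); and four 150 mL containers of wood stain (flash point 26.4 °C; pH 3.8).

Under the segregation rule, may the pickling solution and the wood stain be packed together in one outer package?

With pH 12.8 (≥ 12.5), the pickling solution falls in Class 8.
Wood stain: flash point 26.4 °C < 60.5 °C → Class 3 (Flammable Liquid).
No segregation rule bars Class 8 with Class 3.

Yes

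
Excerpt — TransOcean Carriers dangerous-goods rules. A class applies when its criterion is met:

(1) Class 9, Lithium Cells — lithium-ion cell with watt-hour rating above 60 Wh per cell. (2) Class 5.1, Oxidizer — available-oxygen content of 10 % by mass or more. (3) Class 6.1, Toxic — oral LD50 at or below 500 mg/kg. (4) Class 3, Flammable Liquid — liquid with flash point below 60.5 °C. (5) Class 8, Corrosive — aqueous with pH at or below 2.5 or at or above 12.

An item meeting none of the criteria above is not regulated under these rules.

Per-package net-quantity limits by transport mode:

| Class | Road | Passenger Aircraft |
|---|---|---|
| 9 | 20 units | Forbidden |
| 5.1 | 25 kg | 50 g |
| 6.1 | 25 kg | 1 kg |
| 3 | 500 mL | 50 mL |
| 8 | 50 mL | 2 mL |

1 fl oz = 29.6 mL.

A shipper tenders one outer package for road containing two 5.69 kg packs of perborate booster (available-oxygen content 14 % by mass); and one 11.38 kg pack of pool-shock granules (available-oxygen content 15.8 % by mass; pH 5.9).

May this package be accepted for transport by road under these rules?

Yes

Perborate booster: available-oxygen content 14 % by mass ≥ 10 % by mass → Class 5.1 (Oxidizer).
The pool-shock granules have available-oxygen content 15.8 % by mass, which is ≥ 10 % by mass, so they are Class 5.1 (Oxidizer).
Class 5.1 net quantity: (two 5.69 kg packs = 11.38 kg) + 11.38 kg = 22.76 kg.
That is within the Class 5.1 road limit of 25 kg.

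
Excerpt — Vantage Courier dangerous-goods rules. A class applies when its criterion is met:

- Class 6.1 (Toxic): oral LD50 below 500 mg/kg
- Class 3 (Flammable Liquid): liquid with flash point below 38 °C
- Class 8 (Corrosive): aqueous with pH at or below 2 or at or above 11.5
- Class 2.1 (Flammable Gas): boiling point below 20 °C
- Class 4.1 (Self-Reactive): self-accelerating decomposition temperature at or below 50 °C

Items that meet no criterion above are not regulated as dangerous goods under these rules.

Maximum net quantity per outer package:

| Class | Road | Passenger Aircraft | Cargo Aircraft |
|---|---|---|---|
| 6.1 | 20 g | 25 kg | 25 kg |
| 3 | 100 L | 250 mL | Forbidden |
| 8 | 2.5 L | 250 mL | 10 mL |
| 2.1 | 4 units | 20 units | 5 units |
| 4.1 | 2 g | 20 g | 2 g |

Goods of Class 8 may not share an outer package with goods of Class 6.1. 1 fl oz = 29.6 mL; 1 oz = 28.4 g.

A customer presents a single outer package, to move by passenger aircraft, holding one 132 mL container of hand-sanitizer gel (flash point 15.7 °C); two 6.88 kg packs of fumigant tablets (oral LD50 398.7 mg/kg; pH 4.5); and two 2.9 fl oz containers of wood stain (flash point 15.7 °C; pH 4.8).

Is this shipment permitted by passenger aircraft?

The hand-sanitizer gel has flash point 15.7 °C, which is < 38 °C, so it is Class 3 (Flammable Liquid).
The fumigant tablets have oral LD50 398.7 mg/kg, which is < 500 mg/kg, so they are Class 6.1 (Toxic).
Wood stain: flash point 15.7 °C < 38 °C → Class 3 (Flammable Liquid).
Total Class 3: 132 mL + (two 2.9 fl oz containers = 171.68 mL) = 303.68 mL.
303.68 mL exceeds the passenger aircraft limit of 250 mL for Class 3.
Class 6.1 quantity: two 6.88 kg packs = 13.76 kg.
13.76 kg ≤ 25 kg (passenger aircraft limit, Class 6.1) — within limit.
The segregation rule (Class 8 with Class 6.1) does not apply to Class 3 with Class 6.1.

No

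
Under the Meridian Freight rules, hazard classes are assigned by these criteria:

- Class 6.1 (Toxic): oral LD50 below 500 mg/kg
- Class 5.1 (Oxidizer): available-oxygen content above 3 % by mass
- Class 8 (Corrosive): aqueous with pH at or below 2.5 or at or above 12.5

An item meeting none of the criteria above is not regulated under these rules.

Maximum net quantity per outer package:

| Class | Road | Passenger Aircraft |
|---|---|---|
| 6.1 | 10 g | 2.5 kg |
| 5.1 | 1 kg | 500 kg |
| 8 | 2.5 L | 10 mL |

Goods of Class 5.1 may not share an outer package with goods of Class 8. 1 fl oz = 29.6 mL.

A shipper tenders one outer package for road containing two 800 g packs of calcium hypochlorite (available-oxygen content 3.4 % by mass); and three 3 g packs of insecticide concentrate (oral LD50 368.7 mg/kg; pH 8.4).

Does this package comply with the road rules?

No

Calcium hypochlorite: available-oxygen content 3.4 % by mass > 3 % by mass → Class 5.1 (Oxidizer).
Insecticide concentrate: oral LD50 368.7 mg/kg < 500 mg/kg → Class 6.1 (Toxic).
Class 5.1 quantity: two 800 g packs = 1.6 kg.
That exceeds the Class 5.1 road limit of 1 kg.
Class 6.1 quantity: three 3 g packs = 9 g.
That is within the Class 6.1 road limit of 10 g.
The segregation rule (Class 5.1 with Class 8) does not apply to Class 5.1 with Class 6.1.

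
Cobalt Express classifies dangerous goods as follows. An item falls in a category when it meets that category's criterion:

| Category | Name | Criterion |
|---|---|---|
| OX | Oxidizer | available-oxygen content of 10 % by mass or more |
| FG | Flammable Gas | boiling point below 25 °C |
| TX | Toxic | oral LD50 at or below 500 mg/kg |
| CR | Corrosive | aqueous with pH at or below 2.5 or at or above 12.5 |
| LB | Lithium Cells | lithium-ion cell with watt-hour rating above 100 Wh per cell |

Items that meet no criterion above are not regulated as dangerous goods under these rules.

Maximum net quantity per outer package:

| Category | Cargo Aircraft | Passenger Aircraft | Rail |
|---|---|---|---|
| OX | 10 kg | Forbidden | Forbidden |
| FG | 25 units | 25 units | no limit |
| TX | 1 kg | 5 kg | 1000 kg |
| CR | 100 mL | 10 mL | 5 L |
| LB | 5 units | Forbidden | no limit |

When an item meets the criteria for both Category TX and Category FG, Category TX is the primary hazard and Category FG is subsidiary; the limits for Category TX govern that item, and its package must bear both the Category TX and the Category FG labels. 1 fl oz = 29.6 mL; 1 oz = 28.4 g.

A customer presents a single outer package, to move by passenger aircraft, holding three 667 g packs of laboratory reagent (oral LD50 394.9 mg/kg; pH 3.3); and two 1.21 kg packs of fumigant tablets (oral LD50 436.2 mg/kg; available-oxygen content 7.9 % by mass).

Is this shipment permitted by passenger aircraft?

Yes

Laboratory reagent: oral LD50 394.9 mg/kg ≤ 500 mg/kg → Category TX (Toxic).
With oral LD50 436.2 mg/kg (≤ 500 mg/kg), the fumigant tablets fall in Category TX.
Category TX net quantity: (three 667 g packs = 2.001 kg) + (two 1.21 kg packs = 2.42 kg) = 4.421 kg.
4.421 kg ≤ 5 kg (passenger aircraft limit, Category TX) — within limit.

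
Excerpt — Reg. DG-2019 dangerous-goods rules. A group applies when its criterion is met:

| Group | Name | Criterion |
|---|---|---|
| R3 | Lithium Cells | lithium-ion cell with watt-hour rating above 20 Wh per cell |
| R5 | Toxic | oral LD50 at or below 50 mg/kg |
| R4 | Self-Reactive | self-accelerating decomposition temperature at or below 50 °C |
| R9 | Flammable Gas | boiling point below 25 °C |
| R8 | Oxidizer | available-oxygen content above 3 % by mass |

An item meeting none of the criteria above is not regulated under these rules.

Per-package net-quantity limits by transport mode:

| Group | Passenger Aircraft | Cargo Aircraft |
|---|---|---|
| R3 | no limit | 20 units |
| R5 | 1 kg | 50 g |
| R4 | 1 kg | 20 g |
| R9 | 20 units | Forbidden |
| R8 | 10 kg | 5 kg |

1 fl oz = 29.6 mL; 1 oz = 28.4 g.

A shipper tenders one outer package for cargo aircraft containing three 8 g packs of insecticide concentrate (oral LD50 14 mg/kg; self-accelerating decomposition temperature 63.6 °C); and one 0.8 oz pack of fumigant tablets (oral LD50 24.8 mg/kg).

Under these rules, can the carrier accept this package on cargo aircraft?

With oral LD50 14 mg/kg (≤ 50 mg/kg), the insecticide concentrate falls in Group R5.
Oral LD50 24.8 mg/kg meets the Group R5 criterion (Toxic), so the fumigant tablets are Group R5.
Group R5 net quantity: (three 8 g packs = 24 g) + (one 0.8 oz pack = 22.72 g) = 46.72 g.
46.72 g is within the cargo aircraft limit of 50 g for Group R5.

Yes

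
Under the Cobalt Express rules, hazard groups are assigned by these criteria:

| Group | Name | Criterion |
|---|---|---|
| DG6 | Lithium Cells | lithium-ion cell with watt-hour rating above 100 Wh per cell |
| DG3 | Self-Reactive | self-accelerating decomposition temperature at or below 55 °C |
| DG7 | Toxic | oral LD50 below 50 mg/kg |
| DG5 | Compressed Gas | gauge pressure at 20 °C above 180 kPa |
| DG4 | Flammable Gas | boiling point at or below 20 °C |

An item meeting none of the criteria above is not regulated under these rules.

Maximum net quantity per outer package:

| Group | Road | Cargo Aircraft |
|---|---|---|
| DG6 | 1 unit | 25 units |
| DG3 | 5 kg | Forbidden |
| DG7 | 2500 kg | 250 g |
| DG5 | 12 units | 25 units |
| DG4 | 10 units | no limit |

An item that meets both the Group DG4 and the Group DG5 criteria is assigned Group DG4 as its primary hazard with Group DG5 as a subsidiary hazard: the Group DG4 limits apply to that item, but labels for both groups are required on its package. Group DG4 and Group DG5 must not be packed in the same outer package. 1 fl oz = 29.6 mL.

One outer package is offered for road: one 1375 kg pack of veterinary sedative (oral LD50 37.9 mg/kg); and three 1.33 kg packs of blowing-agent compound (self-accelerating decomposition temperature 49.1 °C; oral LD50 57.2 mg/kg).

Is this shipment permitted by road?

With oral LD50 37.9 mg/kg (< 50 mg/kg), the veterinary sedative falls in Group DG7.
Blowing-agent compound: self-accelerating decomposition temperature 49.1 °C ≤ 55 °C → Group DG3 (Self-Reactive).
Group DG7 quantity: 1375 kg.
1375 kg is within the road limit of 2500 kg for Group DG7.
Group DG3 quantity: three 1.33 kg packs = 3.99 kg.
3.99 kg ≤ 5 kg (road limit, Group DG3) — within limit.
The segregation rule (Group DG4 with Group DG5) does not apply to Group DG7 with Group DG3.
Every hazard group is within its road limit and no segregation rule is violated.

Yes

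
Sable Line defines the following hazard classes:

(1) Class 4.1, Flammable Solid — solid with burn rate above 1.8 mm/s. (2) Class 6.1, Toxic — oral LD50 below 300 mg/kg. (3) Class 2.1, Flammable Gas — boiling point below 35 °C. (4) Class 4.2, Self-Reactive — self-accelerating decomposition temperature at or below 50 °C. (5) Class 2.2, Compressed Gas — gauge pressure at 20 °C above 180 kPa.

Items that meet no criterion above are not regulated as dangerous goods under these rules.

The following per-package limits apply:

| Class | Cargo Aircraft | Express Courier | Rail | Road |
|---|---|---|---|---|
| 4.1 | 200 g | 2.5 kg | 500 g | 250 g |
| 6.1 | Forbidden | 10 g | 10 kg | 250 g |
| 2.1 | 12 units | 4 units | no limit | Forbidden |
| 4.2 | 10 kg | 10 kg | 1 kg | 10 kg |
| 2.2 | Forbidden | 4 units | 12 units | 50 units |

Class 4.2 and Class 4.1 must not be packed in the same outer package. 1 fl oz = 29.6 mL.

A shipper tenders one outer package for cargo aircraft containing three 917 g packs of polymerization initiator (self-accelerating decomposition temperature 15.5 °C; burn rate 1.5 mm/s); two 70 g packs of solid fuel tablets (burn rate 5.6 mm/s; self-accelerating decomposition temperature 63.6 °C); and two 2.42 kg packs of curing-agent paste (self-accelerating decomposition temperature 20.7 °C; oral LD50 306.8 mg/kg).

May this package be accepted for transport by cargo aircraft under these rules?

No

Polymerization initiator: self-accelerating decomposition temperature 15.5 °C ≤ 50 °C → Class 4.2 (Self-Reactive).
Burn rate 5.6 mm/s meets the Class 4.1 criterion (Flammable Solid), so the solid fuel tablets are Class 4.1.
Curing-agent paste: self-accelerating decomposition temperature 20.7 °C ≤ 50 °C → Class 4.2 (Self-Reactive).
Total Class 4.2: (three 917 g packs = 2.751 kg) + (two 2.42 kg packs = 4.84 kg) = 7.591 kg.
7.591 kg is within the cargo aircraft limit of 10 kg for Class 4.2.
Class 4.1 quantity: two 70 g packs = 140 g.
That is within the Class 4.1 cargo aircraft limit of 200 g.
Class 4.2 and Class 4.1 may not share an outer package.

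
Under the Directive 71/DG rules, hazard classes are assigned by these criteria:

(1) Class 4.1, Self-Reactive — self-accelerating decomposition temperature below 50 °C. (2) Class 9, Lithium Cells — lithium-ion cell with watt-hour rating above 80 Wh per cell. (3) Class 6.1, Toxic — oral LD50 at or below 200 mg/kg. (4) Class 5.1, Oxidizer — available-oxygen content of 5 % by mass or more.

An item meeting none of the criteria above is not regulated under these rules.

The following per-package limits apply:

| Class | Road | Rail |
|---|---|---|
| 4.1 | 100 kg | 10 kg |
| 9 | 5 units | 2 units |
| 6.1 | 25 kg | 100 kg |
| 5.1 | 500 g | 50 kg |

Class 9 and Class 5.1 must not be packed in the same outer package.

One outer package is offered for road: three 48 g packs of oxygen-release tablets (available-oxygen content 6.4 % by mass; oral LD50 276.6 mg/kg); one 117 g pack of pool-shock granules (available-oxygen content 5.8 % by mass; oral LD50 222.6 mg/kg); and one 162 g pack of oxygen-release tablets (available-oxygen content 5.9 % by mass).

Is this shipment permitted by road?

Yes

Available-oxygen content 6.4 % by mass meets the Class 5.1 criterion (Oxidizer), so the oxygen-release tablets are Class 5.1.
With available-oxygen content 5.8 % by mass (≥ 5 % by mass), the pool-shock granules fall in Class 5.1.
Available-oxygen content 5.9 % by mass meets the Class 5.1 criterion (Oxidizer), so the oxygen-release tablets are Class 5.1.
Total Class 5.1: (three 48 g packs = 144 g) + 117 g + 162 g = 423 g.
423 g ≤ 500 g (road limit, Class 5.1) — within limit.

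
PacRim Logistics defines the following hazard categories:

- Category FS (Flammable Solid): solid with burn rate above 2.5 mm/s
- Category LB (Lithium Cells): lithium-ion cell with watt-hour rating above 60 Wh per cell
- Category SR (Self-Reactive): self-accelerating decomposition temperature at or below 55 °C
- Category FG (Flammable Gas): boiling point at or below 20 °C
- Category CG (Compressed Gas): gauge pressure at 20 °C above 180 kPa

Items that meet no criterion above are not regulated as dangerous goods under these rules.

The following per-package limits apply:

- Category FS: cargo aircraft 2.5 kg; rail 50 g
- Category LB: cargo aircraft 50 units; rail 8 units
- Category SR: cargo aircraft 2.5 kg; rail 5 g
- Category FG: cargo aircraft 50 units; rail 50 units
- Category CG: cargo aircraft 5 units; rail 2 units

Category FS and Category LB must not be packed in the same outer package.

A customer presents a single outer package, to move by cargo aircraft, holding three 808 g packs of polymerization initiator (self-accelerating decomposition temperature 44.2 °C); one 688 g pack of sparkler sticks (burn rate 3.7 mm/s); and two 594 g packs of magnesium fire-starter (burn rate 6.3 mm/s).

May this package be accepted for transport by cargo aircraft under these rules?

Yes

Polymerization initiator: self-accelerating decomposition temperature 44.2 °C ≤ 55 °C → Category SR (Self-Reactive).
Sparkler sticks: burn rate 3.7 mm/s > 2.5 mm/s → Category FS (Flammable Solid).
The magnesium fire-starter has burn rate 6.3 mm/s, which is > 2.5 mm/s, so it is Category FS (Flammable Solid).
Category FS net quantity: 688 g + (two 594 g packs = 1.188 kg) = 1.876 kg.
1.876 kg ≤ 2.5 kg (cargo aircraft limit, Category FS) — within limit.
Category SR quantity: three 808 g packs = 2.424 kg.
2.424 kg is within the cargo aircraft limit of 2.5 kg for Category SR.
The segregation rule (Category FS with Category LB) does not apply to Category FS with Category SR.
Every hazard category is within its cargo aircraft limit and no segregation rule is violated.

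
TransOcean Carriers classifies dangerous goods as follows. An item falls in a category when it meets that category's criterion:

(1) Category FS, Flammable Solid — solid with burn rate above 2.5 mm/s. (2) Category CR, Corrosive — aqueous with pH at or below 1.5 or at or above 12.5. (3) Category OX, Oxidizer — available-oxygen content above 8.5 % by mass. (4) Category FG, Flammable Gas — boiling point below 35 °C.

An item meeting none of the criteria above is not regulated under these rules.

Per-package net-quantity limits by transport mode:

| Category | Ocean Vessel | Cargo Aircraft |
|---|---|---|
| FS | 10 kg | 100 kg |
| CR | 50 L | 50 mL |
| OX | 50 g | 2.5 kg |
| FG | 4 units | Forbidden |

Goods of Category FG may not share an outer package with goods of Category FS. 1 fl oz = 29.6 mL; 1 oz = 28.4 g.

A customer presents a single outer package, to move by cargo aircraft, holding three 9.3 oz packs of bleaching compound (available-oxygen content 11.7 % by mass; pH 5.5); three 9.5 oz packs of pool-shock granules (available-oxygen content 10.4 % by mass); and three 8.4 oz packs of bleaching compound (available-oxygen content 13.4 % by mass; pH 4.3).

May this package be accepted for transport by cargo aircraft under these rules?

Bleaching compound: available-oxygen content 11.7 % by mass > 8.5 % by mass → Category OX (Oxidizer).
Pool-shock granules: available-oxygen content 10.4 % by mass > 8.5 % by mass → Category OX (Oxidizer).
Available-oxygen content 13.4 % by mass meets the Category OX criterion (Oxidizer), so the bleaching compound is Category OX.
Total Category OX: (three 9.3 oz packs = 792.36 g) + (three 9.5 oz packs = 809.4 g) + (three 8.4 oz packs = 715.68 g) = 2317.44 g.
That is within the Category OX cargo aircraft limit of 2.5 kg.

Yes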